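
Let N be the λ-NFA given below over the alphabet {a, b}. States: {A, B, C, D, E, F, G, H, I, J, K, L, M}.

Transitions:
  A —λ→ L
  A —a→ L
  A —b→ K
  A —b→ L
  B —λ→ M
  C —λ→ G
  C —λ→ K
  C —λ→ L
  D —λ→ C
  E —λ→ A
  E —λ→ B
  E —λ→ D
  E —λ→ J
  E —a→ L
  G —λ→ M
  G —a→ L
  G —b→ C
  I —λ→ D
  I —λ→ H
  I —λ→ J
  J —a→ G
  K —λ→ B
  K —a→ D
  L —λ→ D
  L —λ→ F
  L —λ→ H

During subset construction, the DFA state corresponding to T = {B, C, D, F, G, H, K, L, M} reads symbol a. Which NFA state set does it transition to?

{B, C, D, F, G, H, K, L, M}

G on a → {L}.
K on a → {D}.
No a-transition from B, C, D, F, H, L, M.
Union after reading a: {D, L}.
Now take the λ-closure:
From D via λ: add C.
From L via λ: add F, H.
From C via λ: add G, K.
From G via λ: add M.
From K via λ: add B.
No new states can be added; the closed set is {B, C, D, F, G, H, K, L, M}.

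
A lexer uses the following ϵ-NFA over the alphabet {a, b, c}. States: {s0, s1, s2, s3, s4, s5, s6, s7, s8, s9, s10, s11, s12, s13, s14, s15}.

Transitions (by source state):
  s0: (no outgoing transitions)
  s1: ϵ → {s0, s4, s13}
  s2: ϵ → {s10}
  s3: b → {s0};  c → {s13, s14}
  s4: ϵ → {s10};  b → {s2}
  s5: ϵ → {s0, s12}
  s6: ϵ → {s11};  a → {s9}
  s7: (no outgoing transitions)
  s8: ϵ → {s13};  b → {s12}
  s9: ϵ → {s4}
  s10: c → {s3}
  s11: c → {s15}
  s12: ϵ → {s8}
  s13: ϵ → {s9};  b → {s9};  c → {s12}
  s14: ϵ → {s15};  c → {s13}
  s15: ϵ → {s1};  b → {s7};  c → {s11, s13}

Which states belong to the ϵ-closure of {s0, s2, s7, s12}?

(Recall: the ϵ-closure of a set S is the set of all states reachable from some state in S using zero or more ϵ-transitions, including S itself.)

Start with {s0, s2, s7, s12}.
From s2 via ϵ: add s10.
From s12 via ϵ: add s8.
From s8 via ϵ: add s13.
From s13 via ϵ: add s9.
From s9 via ϵ: add s4.
No new states can be added; the closed set is {s0, s2, s4, s7, s8, s9, s10, s12, s13}.

{s0, s2, s4, s7, s8, s9, s10, s12, s13}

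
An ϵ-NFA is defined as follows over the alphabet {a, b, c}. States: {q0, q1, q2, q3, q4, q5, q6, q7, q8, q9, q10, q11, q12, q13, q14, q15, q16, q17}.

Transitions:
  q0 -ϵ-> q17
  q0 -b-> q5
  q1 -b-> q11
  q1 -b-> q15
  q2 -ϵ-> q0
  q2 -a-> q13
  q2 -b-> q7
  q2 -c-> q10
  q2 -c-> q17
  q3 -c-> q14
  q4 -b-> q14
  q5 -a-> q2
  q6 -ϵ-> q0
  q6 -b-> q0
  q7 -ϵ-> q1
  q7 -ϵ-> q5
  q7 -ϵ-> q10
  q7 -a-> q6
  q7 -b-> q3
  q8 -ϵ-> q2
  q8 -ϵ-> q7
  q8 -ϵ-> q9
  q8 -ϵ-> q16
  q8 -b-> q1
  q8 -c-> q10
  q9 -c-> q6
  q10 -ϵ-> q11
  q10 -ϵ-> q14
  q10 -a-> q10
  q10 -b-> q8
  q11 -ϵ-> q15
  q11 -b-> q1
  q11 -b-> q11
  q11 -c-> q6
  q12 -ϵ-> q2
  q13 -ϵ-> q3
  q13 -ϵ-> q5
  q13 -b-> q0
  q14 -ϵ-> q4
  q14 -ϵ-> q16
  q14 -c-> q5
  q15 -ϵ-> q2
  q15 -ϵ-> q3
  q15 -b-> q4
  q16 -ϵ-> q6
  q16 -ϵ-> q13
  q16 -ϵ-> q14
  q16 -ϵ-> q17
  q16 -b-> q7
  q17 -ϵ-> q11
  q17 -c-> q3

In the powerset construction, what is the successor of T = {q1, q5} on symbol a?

q5 on a → {q2}.
No a-transition from q1.
Union after reading a: {q2}.
Now take the ϵ-closure:
From q2 via ϵ: add q0.
From q0 via ϵ: add q17.
From q17 via ϵ: add q11.
From q11 via ϵ: add q15.
From q15 via ϵ: add q3.
No new states can be added; the closed set is {q0, q2, q3, q11, q15, q17}.

{q0, q2, q3, q11, q15, q17}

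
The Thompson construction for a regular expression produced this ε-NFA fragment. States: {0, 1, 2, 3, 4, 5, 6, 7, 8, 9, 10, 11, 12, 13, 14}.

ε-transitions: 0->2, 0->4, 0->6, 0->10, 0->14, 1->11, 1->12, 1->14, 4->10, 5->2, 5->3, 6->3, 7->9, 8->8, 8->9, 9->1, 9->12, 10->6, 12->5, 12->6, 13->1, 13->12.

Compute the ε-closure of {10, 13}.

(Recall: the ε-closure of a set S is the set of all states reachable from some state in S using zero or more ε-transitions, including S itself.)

Start with {10, 13}.
From 10 via ε: add 6.
From 13 via ε: add 1, 12.
From 1 via ε: add 11, 14.
From 6 via ε: add 3.
From 12 via ε: add 5.
From 5 via ε: add 2.
No new states can be added; the closed set is {1, 2, 3, 5, 6, 10, 11, 12, 13, 14}.

{1, 2, 3, 5, 6, 10, 11, 12, 13, 14}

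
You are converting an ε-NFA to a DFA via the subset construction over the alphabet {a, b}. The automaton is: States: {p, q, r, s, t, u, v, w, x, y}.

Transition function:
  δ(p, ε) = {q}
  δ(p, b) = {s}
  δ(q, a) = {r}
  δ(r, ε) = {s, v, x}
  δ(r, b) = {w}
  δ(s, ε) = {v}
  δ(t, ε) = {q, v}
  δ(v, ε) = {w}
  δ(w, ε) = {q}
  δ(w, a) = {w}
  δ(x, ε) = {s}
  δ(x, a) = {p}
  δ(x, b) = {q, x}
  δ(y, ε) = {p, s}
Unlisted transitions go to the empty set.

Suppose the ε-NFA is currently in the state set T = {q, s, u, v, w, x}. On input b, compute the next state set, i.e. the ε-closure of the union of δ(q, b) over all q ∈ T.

{q, s, v, w, x}

x on b → {q, x}.
No b-transition from q, s, u, v, w.
Union after reading b: {q, x}.
Now take the ε-closure:
From x via ε: add s.
From s via ε: add v.
From v via ε: add w.
No new states can be added; the closed set is {q, s, v, w, x}.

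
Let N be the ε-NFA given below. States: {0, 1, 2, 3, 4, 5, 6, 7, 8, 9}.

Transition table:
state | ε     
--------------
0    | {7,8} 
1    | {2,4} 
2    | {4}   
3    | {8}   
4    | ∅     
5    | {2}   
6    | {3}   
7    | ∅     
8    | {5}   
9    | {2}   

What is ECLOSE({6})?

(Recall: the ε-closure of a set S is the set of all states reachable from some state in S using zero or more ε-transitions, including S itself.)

Start with {6}.
From 6 via ε: add 3.
From 3 via ε: add 8.
From 8 via ε: add 5.
From 5 via ε: add 2.
From 2 via ε: add 4.
No new states can be added; the closed set is {2, 3, 4, 5, 6, 8}.

{2, 3, 4, 5, 6, 8}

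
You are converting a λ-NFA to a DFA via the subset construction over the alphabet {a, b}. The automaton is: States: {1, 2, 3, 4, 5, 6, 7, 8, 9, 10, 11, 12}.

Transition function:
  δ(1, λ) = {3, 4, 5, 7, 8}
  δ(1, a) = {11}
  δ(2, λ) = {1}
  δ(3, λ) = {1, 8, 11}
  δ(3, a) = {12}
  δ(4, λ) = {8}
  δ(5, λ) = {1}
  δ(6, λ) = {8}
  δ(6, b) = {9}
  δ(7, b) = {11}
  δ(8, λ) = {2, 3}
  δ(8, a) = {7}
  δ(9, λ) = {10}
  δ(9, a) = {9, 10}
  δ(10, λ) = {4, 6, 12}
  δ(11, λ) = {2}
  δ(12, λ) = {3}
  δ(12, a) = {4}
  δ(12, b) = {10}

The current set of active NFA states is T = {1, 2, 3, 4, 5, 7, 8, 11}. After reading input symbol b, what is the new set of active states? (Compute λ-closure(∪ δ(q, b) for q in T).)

{1, 2, 3, 4, 5, 7, 8, 11}

7 on b → {11}.
No b-transition from 1, 2, 3, 4, 5, 8, 11.
Union after reading b: {11}.
Now take the λ-closure:
From 11 via λ: add 2.
From 2 via λ: add 1.
From 1 via λ: add 3, 4, 5, 7, 8.
No new states can be added; the closed set is {1, 2, 3, 4, 5, 7, 8, 11}.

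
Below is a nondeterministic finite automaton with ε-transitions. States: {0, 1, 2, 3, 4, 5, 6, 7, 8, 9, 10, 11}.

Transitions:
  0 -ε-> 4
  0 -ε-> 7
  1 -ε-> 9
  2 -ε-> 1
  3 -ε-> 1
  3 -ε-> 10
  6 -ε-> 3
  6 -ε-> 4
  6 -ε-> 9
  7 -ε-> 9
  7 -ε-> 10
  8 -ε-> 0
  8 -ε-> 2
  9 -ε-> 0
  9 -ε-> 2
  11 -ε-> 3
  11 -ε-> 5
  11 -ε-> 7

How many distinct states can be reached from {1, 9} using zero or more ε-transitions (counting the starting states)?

Start with {1, 9}.
From 9 via ε: add 0, 2.
From 0 via ε: add 4, 7.
From 7 via ε: add 10.
ε-closure = {0, 1, 2, 4, 7, 9, 10}, which has 7 states.

7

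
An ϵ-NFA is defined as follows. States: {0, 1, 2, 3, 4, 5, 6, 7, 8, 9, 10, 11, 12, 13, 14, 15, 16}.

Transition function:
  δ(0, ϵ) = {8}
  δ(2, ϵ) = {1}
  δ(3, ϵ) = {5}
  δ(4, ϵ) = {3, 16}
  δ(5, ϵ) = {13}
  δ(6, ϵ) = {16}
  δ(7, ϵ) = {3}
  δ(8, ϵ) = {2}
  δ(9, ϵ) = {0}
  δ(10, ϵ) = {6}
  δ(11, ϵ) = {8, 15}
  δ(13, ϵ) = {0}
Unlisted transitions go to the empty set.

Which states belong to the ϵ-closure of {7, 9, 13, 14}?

Start with {7, 9, 13, 14}.
From 7 via ϵ: add 3.
From 9 via ϵ: add 0.
From 0 via ϵ: add 8.
From 3 via ϵ: add 5.
From 8 via ϵ: add 2.
From 2 via ϵ: add 1.
No new states can be added; the closed set is {0, 1, 2, 3, 5, 7, 8, 9, 13, 14}.

{0, 1, 2, 3, 5, 7, 8, 9, 13, 14}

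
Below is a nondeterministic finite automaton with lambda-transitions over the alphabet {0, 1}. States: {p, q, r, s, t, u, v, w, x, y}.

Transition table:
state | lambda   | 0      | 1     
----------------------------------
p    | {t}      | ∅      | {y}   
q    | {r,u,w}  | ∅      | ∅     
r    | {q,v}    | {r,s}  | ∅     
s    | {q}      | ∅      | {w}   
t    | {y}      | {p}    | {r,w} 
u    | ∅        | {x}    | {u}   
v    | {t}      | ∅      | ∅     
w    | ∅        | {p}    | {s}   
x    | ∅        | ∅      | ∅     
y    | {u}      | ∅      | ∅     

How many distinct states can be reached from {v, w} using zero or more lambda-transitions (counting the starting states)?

5

Start with {v, w}.
From v via lambda: add t.
From t via lambda: add y.
From y via lambda: add u.
lambda-closure = {t, u, v, w, y}, which has 5 states.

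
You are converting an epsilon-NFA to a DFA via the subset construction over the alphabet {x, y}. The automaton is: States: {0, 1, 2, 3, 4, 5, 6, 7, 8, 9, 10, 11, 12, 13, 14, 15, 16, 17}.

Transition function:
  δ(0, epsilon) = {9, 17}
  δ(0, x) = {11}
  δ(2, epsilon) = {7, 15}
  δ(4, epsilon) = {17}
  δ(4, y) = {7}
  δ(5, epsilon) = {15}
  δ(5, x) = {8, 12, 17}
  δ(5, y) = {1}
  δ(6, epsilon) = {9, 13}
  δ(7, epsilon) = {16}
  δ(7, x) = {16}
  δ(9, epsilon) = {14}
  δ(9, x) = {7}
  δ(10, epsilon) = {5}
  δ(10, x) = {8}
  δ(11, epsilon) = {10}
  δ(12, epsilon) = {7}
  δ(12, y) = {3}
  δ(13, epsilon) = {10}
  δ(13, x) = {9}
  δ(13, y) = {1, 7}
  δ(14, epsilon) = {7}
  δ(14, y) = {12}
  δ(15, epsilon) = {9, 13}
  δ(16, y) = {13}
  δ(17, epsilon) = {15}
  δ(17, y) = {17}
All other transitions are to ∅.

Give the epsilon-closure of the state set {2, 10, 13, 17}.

{2, 5, 7, 9, 10, 13, 14, 15, 16, 17}

Start with {2, 10, 13, 17}.
From 2 via epsilon: add 7, 15.
From 10 via epsilon: add 5.
From 7 via epsilon: add 16.
From 15 via epsilon: add 9.
From 9 via epsilon: add 14.
No new states can be added; the closed set is {2, 5, 7, 9, 10, 13, 14, 15, 16, 17}.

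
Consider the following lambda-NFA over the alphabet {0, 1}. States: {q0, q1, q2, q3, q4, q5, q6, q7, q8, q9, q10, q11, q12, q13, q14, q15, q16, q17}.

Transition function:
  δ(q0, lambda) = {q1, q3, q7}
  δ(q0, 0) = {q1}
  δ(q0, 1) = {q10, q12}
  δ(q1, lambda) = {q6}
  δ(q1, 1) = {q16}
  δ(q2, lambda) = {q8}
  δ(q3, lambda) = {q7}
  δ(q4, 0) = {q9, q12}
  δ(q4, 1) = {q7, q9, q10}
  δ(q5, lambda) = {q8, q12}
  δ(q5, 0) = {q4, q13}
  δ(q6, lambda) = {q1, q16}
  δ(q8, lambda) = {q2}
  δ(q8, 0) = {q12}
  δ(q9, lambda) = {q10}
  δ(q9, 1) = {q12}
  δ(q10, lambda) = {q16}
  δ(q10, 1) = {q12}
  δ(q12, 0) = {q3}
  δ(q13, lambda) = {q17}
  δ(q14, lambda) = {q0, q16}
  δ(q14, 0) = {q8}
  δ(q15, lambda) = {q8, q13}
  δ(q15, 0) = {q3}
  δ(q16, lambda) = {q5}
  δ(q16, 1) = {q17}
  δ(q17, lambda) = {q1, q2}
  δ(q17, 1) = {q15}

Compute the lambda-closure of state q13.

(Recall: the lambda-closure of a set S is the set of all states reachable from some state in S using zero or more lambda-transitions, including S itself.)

{q1, q2, q5, q6, q8, q12, q13, q16, q17}

Start with {q13}.
From q13 via lambda: add q17.
From q17 via lambda: add q1, q2.
From q1 via lambda: add q6.
From q2 via lambda: add q8.
From q6 via lambda: add q16.
From q16 via lambda: add q5.
From q5 via lambda: add q12.
No new states can be added; the closed set is {q1, q2, q5, q6, q8, q12, q13, q16, q17}.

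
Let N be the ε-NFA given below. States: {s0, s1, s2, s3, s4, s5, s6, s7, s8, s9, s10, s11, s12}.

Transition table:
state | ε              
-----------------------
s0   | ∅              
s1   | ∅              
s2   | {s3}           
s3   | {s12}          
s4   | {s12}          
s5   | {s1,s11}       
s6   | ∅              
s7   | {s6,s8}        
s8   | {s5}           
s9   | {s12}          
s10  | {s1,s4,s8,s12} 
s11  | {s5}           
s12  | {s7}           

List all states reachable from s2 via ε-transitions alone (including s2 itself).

Start with {s2}.
From s2 via ε: add s3.
From s3 via ε: add s12.
From s12 via ε: add s7.
From s7 via ε: add s6, s8.
From s8 via ε: add s5.
From s5 via ε: add s1, s11.
No new states can be added; the closed set is {s1, s2, s3, s5, s6, s7, s8, s11, s12}.

{s1, s2, s3, s5, s6, s7, s8, s11, s12}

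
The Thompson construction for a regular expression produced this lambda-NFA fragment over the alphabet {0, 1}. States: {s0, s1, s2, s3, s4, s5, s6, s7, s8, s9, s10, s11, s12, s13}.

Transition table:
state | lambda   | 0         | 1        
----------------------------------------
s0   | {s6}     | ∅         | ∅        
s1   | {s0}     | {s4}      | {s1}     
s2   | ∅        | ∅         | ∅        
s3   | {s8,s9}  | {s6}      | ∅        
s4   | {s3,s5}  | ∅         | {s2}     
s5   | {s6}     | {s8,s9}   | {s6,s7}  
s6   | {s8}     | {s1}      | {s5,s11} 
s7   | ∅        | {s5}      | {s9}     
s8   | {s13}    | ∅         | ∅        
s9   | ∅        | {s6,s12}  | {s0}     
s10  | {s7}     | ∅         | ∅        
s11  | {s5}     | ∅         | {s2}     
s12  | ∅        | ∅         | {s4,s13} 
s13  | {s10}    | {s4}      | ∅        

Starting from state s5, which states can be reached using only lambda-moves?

Start with {s5}.
From s5 via lambda: add s6.
From s6 via lambda: add s8.
From s8 via lambda: add s13.
From s13 via lambda: add s10.
From s10 via lambda: add s7.
No new states can be added; the closed set is {s5, s6, s7, s8, s10, s13}.

{s5, s6, s7, s8, s10, s13}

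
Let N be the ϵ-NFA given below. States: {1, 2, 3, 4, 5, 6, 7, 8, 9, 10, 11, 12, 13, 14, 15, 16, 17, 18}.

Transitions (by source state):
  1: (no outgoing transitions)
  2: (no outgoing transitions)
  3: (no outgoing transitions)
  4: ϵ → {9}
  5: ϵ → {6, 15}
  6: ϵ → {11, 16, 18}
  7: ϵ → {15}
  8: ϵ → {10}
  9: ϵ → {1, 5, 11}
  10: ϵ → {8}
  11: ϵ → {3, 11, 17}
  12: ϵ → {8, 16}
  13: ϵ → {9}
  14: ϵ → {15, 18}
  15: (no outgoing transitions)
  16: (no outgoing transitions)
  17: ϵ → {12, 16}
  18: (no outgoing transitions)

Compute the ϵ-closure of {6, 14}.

{3, 6, 8, 10, 11, 12, 14, 15, 16, 17, 18}

Start with {6, 14}.
From 6 via ϵ: add 11, 16, 18.
From 14 via ϵ: add 15.
From 11 via ϵ: add 3, 17.
From 17 via ϵ: add 12.
From 12 via ϵ: add 8.
From 8 via ϵ: add 10.
No new states can be added; the closed set is {3, 6, 8, 10, 11, 12, 14, 15, 16, 17, 18}.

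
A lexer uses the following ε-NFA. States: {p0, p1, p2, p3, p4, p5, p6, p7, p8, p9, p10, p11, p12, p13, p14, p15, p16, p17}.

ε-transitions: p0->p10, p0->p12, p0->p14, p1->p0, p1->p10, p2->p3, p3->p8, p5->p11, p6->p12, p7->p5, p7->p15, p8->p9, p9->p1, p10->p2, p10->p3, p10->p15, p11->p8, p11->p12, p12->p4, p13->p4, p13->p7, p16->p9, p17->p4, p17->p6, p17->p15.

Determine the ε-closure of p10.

{p0, p1, p2, p3, p4, p8, p9, p10, p12, p14, p15}

Start with {p10}.
From p10 via ε: add p2, p3, p15.
From p3 via ε: add p8.
From p8 via ε: add p9.
From p9 via ε: add p1.
From p1 via ε: add p0.
From p0 via ε: add p12, p14.
From p12 via ε: add p4.
No new states can be added; the closed set is {p0, p1, p2, p3, p4, p8, p9, p10, p12, p14, p15}.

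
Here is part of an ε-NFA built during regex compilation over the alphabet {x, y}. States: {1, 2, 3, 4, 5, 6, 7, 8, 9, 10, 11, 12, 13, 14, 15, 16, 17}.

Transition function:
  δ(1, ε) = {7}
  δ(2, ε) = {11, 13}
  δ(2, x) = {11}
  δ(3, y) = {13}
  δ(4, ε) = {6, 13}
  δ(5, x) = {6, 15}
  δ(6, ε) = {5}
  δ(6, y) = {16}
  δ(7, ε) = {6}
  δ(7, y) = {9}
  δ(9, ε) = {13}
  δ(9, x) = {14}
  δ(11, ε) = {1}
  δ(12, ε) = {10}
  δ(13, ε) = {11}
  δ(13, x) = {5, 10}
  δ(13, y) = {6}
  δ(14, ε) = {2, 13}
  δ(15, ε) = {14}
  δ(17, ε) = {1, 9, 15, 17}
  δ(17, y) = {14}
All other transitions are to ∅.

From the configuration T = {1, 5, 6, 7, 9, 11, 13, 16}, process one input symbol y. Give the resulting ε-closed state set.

{1, 5, 6, 7, 9, 11, 13, 16}

6 on y → {16}.
7 on y → {9}.
13 on y → {6}.
No y-transition from 1, 5, 9, 11, 16.
Union after reading y: {6, 9, 16}.
Now take the ε-closure:
From 6 via ε: add 5.
From 9 via ε: add 13.
From 13 via ε: add 11.
From 11 via ε: add 1.
From 1 via ε: add 7.
No new states can be added; the closed set is {1, 5, 6, 7, 9, 11, 13, 16}.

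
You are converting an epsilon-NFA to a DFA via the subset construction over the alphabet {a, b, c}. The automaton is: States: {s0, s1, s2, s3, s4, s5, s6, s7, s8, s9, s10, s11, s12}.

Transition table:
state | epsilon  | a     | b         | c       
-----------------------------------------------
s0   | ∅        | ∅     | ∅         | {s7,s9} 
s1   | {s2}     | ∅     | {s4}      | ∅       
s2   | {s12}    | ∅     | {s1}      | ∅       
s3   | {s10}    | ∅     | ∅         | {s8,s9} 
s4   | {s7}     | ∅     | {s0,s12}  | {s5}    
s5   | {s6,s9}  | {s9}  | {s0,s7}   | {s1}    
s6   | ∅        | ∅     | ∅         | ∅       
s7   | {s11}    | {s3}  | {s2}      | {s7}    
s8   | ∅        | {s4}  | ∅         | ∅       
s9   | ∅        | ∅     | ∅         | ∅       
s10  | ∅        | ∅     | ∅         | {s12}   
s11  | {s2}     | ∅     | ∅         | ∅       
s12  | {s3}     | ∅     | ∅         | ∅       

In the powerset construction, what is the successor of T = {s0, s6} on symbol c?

{s2, s3, s7, s9, s10, s11, s12}

s0 on c → {s7, s9}.
No c-transition from s6.
Union after reading c: {s7, s9}.
Now take the epsilon-closure:
From s7 via epsilon: add s11.
From s11 via epsilon: add s2.
From s2 via epsilon: add s12.
From s12 via epsilon: add s3.
From s3 via epsilon: add s10.
No new states can be added; the closed set is {s2, s3, s7, s9, s10, s11, s12}.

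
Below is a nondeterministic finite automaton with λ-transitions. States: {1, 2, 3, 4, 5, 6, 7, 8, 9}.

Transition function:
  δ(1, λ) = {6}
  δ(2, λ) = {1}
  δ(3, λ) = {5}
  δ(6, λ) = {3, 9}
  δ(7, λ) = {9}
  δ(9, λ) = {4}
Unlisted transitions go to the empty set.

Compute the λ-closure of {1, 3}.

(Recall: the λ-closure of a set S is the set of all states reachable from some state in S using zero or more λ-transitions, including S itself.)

{1, 3, 4, 5, 6, 9}

Start with {1, 3}.
From 1 via λ: add 6.
From 3 via λ: add 5.
From 6 via λ: add 9.
From 9 via λ: add 4.
No new states can be added; the closed set is {1, 3, 4, 5, 6, 9}.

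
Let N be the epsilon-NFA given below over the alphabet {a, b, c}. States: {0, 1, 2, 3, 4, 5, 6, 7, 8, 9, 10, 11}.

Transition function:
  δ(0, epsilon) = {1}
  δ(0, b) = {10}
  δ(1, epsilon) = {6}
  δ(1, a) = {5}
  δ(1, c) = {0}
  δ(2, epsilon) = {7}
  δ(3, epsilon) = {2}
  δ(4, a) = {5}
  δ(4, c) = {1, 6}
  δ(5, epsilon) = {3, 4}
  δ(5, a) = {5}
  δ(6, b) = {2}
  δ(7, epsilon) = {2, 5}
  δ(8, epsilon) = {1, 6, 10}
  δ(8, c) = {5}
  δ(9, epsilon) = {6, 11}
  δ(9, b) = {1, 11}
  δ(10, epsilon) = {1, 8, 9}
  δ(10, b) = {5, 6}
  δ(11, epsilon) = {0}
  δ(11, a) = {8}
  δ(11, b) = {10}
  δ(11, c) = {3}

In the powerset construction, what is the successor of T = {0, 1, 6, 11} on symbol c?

{0, 1, 2, 3, 4, 5, 6, 7}

1 on c → {0}.
11 on c → {3}.
No c-transition from 0, 6.
Union after reading c: {0, 3}.
Now take the epsilon-closure:
From 0 via epsilon: add 1.
From 3 via epsilon: add 2.
From 1 via epsilon: add 6.
From 2 via epsilon: add 7.
From 7 via epsilon: add 5.
From 5 via epsilon: add 4.
No new states can be added; the closed set is {0, 1, 2, 3, 4, 5, 6, 7}.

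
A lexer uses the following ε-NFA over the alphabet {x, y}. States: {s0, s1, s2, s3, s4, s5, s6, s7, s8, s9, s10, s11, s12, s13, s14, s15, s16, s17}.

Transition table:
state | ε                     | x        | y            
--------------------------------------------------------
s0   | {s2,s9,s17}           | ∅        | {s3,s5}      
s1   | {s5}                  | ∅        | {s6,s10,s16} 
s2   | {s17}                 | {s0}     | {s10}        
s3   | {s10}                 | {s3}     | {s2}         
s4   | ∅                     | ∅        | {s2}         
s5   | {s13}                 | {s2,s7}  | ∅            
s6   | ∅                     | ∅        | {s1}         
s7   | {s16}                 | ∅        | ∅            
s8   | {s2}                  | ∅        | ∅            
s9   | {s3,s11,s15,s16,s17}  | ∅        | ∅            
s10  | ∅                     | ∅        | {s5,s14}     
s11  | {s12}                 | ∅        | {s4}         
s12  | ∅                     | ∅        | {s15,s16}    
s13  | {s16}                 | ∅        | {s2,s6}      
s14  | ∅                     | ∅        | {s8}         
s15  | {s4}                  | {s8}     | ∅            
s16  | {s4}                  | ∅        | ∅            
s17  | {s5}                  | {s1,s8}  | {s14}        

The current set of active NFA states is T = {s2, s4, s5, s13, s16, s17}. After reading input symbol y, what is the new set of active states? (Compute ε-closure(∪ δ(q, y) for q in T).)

s2 on y → {s10}.
s4 on y → {s2}.
s13 on y → {s2, s6}.
s17 on y → {s14}.
No y-transition from s5, s16.
Union after reading y: {s2, s6, s10, s14}.
Now take the ε-closure:
From s2 via ε: add s17.
From s17 via ε: add s5.
From s5 via ε: add s13.
From s13 via ε: add s16.
From s16 via ε: add s4.
No new states can be added; the closed set is {s2, s4, s5, s6, s10, s13, s14, s16, s17}.

{s2, s4, s5, s6, s10, s13, s14, s16, s17}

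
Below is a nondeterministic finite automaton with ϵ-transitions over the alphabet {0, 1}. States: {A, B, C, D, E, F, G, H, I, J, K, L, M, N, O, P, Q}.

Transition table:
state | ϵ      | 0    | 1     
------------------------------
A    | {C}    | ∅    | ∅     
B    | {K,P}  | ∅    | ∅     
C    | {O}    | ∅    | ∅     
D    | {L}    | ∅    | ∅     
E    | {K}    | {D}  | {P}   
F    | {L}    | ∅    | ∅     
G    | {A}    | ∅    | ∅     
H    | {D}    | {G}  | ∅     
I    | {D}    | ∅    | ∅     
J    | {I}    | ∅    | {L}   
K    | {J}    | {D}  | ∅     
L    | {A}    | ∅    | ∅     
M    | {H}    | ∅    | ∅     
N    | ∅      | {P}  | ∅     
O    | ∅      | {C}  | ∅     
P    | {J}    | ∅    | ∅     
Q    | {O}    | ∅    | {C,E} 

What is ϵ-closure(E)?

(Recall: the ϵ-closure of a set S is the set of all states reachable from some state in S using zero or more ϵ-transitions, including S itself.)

Start with {E}.
From E via ϵ: add K.
From K via ϵ: add J.
From J via ϵ: add I.
From I via ϵ: add D.
From D via ϵ: add L.
From L via ϵ: add A.
From A via ϵ: add C.
From C via ϵ: add O.
No new states can be added; the closed set is {A, C, D, E, I, J, K, L, O}.

{A, C, D, E, I, J, K, L, O}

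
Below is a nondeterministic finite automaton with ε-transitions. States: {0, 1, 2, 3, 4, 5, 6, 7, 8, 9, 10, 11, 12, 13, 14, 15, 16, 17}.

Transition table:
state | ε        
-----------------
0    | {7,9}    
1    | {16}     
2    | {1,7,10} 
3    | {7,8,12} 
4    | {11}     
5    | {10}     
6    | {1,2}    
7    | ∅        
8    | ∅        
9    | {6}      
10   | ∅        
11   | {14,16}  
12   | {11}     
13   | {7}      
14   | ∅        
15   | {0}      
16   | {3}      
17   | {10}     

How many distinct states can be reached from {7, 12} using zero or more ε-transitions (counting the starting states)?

Start with {7, 12}.
From 12 via ε: add 11.
From 11 via ε: add 14, 16.
From 16 via ε: add 3.
From 3 via ε: add 8.
ε-closure = {3, 7, 8, 11, 12, 14, 16}, which has 7 states.

7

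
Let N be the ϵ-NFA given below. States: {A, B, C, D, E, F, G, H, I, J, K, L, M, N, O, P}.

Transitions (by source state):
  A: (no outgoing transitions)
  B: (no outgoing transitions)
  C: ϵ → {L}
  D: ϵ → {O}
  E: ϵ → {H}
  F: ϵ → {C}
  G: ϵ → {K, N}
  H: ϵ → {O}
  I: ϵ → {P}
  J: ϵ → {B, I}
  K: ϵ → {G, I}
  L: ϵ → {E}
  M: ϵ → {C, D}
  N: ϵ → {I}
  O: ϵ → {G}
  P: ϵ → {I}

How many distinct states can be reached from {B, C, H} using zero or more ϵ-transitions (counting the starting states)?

Start with {B, C, H}.
From C via ϵ: add L.
From H via ϵ: add O.
From L via ϵ: add E.
From O via ϵ: add G.
From G via ϵ: add K, N.
From K via ϵ: add I.
From I via ϵ: add P.
ϵ-closure = {B, C, E, G, H, I, K, L, N, O, P}, which has 11 states.

11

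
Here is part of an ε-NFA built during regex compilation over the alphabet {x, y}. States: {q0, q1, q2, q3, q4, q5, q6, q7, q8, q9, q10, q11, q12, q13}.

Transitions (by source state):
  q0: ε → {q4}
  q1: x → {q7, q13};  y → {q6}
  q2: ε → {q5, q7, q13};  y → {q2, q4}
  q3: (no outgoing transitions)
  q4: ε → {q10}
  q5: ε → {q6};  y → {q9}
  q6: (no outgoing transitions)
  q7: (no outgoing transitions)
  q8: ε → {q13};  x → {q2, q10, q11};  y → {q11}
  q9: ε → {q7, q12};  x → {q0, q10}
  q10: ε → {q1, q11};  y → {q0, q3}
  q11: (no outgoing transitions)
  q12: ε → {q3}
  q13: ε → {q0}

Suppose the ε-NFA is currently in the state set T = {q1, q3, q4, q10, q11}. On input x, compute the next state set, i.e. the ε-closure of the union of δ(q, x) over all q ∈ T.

q1 on x → {q7, q13}.
No x-transition from q3, q4, q10, q11.
Union after reading x: {q7, q13}.
Now take the ε-closure:
From q13 via ε: add q0.
From q0 via ε: add q4.
From q4 via ε: add q10.
From q10 via ε: add q1, q11.
No new states can be added; the closed set is {q0, q1, q4, q7, q10, q11, q13}.

{q0, q1, q4, q7, q10, q11, q13}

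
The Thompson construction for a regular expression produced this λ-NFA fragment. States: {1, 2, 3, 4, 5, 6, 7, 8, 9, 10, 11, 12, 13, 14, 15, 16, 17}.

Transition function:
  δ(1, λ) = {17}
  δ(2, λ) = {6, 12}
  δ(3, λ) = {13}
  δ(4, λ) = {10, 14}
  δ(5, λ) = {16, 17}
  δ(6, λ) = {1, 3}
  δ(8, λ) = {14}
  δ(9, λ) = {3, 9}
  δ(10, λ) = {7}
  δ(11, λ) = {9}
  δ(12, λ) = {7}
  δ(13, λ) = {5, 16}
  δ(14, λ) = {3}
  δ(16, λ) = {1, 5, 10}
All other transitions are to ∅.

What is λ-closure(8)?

{1, 3, 5, 7, 8, 10, 13, 14, 16, 17}

Start with {8}.
From 8 via λ: add 14.
From 14 via λ: add 3.
From 3 via λ: add 13.
From 13 via λ: add 5, 16.
From 5 via λ: add 17.
From 16 via λ: add 1, 10.
From 10 via λ: add 7.
No new states can be added; the closed set is {1, 3, 5, 7, 8, 10, 13, 14, 16, 17}.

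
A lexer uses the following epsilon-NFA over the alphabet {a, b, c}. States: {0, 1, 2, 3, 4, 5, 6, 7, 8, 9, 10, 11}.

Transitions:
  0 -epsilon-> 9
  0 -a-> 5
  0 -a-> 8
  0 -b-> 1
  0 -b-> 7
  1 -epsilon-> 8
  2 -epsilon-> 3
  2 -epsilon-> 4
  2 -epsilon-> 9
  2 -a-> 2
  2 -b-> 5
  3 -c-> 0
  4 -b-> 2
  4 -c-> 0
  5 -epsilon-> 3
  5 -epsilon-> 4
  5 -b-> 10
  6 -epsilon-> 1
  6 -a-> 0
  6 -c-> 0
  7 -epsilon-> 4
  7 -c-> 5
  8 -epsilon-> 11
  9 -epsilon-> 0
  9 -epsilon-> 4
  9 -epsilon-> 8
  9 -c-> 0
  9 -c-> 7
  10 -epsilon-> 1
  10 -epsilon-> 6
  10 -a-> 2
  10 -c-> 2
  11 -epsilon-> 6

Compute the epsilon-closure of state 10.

Start with {10}.
From 10 via epsilon: add 1, 6.
From 1 via epsilon: add 8.
From 8 via epsilon: add 11.
No new states can be added; the closed set is {1, 6, 8, 10, 11}.

{1, 6, 8, 10, 11}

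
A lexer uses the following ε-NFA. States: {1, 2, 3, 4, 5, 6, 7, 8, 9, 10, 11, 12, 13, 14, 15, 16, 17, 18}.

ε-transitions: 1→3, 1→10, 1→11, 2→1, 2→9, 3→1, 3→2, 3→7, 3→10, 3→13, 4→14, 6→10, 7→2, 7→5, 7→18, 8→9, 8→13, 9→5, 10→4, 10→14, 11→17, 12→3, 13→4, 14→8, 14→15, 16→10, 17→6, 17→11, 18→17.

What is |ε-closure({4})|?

Start with {4}.
From 4 via ε: add 14.
From 14 via ε: add 8, 15.
From 8 via ε: add 9, 13.
From 9 via ε: add 5.
ε-closure = {4, 5, 8, 9, 13, 14, 15}, which has 7 states.

7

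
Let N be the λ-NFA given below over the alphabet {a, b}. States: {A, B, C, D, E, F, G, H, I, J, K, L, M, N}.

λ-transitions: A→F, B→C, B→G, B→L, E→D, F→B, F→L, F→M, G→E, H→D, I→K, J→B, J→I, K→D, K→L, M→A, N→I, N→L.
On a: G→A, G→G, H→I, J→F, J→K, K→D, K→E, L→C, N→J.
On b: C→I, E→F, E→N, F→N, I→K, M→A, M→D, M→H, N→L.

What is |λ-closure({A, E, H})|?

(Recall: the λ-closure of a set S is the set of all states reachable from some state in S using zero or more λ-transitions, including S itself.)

10

Start with {A, E, H}.
From A via λ: add F.
From E via λ: add D.
From F via λ: add B, L, M.
From B via λ: add C, G.
λ-closure = {A, B, C, D, E, F, G, H, L, M}, which has 10 states.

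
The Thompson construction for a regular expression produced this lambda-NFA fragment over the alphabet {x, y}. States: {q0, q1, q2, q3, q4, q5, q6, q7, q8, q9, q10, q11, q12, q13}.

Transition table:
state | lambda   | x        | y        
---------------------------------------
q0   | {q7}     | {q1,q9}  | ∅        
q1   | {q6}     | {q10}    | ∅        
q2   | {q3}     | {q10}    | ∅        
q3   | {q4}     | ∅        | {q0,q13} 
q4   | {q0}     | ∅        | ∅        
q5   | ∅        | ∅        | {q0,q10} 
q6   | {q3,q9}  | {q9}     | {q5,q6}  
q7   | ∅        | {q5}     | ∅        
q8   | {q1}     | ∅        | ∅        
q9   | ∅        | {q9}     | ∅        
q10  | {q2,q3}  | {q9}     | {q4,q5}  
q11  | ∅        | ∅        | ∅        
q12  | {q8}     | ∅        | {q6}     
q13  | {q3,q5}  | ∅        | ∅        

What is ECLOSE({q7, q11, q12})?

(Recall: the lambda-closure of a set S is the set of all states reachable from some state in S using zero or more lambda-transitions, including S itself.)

{q0, q1, q3, q4, q6, q7, q8, q9, q11, q12}

Start with {q7, q11, q12}.
From q12 via lambda: add q8.
From q8 via lambda: add q1.
From q1 via lambda: add q6.
From q6 via lambda: add q3, q9.
From q3 via lambda: add q4.
From q4 via lambda: add q0.
No new states can be added; the closed set is {q0, q1, q3, q4, q6, q7, q8, q9, q11, q12}.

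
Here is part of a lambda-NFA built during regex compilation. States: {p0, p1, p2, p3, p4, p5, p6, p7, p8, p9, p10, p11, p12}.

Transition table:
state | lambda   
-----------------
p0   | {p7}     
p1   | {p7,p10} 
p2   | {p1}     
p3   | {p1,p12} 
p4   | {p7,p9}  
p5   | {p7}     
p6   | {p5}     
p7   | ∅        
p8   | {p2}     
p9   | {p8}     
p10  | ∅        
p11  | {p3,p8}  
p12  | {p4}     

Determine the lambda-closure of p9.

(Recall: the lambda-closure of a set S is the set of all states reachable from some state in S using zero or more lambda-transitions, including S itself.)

{p1, p2, p7, p8, p9, p10}

Start with {p9}.
From p9 via lambda: add p8.
From p8 via lambda: add p2.
From p2 via lambda: add p1.
From p1 via lambda: add p7, p10.
No new states can be added; the closed set is {p1, p2, p7, p8, p9, p10}.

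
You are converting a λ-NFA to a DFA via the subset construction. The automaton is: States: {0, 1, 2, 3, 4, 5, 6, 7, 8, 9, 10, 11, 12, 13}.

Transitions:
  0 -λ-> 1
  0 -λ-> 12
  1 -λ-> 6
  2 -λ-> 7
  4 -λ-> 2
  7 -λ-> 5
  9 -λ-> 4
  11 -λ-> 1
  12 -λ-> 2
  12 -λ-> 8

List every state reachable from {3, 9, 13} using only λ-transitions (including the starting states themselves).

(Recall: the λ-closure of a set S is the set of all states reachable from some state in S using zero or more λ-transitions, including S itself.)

{2, 3, 4, 5, 7, 9, 13}

Start with {3, 9, 13}.
From 9 via λ: add 4.
From 4 via λ: add 2.
From 2 via λ: add 7.
From 7 via λ: add 5.
No new states can be added; the closed set is {2, 3, 4, 5, 7, 9, 13}.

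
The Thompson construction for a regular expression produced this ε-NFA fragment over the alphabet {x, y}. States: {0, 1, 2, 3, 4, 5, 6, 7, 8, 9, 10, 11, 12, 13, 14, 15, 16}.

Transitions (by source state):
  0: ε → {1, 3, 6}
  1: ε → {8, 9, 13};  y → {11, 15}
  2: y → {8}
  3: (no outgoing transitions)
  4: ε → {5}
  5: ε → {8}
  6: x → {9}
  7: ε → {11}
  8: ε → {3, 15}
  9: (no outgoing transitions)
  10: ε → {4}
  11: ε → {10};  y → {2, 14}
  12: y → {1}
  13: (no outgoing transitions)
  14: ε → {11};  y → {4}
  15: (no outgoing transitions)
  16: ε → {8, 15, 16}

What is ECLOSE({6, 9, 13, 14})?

Start with {6, 9, 13, 14}.
From 14 via ε: add 11.
From 11 via ε: add 10.
From 10 via ε: add 4.
From 4 via ε: add 5.
From 5 via ε: add 8.
From 8 via ε: add 3, 15.
No new states can be added; the closed set is {3, 4, 5, 6, 8, 9, 10, 11, 13, 14, 15}.

{3, 4, 5, 6, 8, 9, 10, 11, 13, 14, 15}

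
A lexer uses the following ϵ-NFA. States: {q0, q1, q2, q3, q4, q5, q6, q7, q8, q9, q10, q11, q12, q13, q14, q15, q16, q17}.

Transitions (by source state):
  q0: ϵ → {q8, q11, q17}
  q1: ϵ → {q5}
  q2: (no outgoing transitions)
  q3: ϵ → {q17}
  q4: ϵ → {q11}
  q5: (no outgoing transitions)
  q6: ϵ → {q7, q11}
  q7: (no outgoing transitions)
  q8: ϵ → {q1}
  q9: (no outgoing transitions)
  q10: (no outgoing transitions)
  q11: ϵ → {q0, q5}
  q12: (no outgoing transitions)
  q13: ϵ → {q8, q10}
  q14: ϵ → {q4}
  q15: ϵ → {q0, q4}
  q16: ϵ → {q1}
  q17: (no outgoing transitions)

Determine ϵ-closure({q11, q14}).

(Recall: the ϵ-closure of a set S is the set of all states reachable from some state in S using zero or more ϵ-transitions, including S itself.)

Start with {q11, q14}.
From q11 via ϵ: add q0, q5.
From q14 via ϵ: add q4.
From q0 via ϵ: add q8, q17.
From q8 via ϵ: add q1.
No new states can be added; the closed set is {q0, q1, q4, q5, q8, q11, q14, q17}.

{q0, q1, q4, q5, q8, q11, q14, q17}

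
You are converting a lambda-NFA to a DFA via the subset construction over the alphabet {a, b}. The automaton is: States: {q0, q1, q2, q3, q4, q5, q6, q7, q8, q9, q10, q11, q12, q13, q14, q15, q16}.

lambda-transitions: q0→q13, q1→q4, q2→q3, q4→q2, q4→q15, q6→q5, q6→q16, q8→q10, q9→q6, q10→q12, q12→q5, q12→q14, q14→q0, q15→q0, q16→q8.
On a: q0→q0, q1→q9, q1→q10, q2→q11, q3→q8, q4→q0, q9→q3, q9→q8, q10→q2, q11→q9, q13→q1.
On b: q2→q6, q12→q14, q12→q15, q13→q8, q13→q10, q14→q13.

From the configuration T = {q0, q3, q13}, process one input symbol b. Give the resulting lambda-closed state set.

{q0, q5, q8, q10, q12, q13, q14}

q13 on b → {q8, q10}.
No b-transition from q0, q3.
Union after reading b: {q8, q10}.
Now take the lambda-closure:
From q10 via lambda: add q12.
From q12 via lambda: add q5, q14.
From q14 via lambda: add q0.
From q0 via lambda: add q13.
No new states can be added; the closed set is {q0, q5, q8, q10, q12, q13, q14}.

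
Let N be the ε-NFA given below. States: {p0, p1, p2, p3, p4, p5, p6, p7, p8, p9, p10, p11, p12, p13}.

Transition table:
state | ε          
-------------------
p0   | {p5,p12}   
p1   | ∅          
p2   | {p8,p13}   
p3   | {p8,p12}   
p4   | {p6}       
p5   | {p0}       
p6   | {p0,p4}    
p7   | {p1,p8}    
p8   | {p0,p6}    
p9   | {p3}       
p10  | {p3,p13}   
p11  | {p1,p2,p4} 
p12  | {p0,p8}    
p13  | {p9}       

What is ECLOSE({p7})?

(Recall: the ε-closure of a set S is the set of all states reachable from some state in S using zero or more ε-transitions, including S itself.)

{p0, p1, p4, p5, p6, p7, p8, p12}

Start with {p7}.
From p7 via ε: add p1, p8.
From p8 via ε: add p0, p6.
From p0 via ε: add p5, p12.
From p6 via ε: add p4.
No new states can be added; the closed set is {p0, p1, p4, p5, p6, p7, p8, p12}.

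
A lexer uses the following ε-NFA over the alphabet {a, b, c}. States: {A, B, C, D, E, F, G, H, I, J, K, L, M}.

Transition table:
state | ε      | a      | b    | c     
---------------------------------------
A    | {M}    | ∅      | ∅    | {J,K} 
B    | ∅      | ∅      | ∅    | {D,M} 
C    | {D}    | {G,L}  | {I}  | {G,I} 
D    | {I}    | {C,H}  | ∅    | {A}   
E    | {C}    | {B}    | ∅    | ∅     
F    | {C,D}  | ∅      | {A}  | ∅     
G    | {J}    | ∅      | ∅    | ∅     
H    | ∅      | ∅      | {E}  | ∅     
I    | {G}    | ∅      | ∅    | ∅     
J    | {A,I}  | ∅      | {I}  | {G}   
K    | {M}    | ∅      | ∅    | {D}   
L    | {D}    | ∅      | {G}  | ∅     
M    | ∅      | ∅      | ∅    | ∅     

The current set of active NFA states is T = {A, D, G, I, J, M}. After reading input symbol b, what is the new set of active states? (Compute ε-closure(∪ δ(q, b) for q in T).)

{A, G, I, J, M}

J on b → {I}.
No b-transition from A, D, G, I, M.
Union after reading b: {I}.
Now take the ε-closure:
From I via ε: add G.
From G via ε: add J.
From J via ε: add A.
From A via ε: add M.
No new states can be added; the closed set is {A, G, I, J, M}.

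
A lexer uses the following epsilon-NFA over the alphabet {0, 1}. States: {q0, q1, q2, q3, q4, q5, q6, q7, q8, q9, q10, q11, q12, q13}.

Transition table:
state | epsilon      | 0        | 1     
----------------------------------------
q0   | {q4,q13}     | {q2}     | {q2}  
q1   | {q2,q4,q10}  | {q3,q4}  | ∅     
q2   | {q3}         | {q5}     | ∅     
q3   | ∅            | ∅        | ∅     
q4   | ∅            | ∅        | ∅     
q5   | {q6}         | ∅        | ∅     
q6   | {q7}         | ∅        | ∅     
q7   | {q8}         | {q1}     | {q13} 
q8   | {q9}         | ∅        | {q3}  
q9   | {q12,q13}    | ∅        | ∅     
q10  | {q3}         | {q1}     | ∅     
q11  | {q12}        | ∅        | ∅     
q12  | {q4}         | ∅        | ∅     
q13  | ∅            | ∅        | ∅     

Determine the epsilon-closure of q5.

{q4, q5, q6, q7, q8, q9, q12, q13}

Start with {q5}.
From q5 via epsilon: add q6.
From q6 via epsilon: add q7.
From q7 via epsilon: add q8.
From q8 via epsilon: add q9.
From q9 via epsilon: add q12, q13.
From q12 via epsilon: add q4.
No new states can be added; the closed set is {q4, q5, q6, q7, q8, q9, q12, q13}.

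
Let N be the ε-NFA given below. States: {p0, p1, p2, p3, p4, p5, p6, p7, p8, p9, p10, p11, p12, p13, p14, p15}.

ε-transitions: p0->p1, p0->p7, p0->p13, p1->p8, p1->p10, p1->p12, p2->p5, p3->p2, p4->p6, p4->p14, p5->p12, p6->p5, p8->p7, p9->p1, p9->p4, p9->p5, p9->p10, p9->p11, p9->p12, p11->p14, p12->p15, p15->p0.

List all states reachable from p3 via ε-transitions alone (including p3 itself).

Start with {p3}.
From p3 via ε: add p2.
From p2 via ε: add p5.
From p5 via ε: add p12.
From p12 via ε: add p15.
From p15 via ε: add p0.
From p0 via ε: add p1, p7, p13.
From p1 via ε: add p8, p10.
No new states can be added; the closed set is {p0, p1, p2, p3, p5, p7, p8, p10, p12, p13, p15}.

{p0, p1, p2, p3, p5, p7, p8, p10, p12, p13, p15}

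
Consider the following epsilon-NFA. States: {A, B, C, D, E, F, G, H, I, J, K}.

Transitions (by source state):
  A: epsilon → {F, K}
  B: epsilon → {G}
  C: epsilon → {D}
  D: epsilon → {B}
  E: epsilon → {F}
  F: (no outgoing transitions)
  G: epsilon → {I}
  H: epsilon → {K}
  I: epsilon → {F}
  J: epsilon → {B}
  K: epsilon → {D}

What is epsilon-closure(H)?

Start with {H}.
From H via epsilon: add K.
From K via epsilon: add D.
From D via epsilon: add B.
From B via epsilon: add G.
From G via epsilon: add I.
From I via epsilon: add F.
No new states can be added; the closed set is {B, D, F, G, H, I, K}.

{B, D, F, G, H, I, K}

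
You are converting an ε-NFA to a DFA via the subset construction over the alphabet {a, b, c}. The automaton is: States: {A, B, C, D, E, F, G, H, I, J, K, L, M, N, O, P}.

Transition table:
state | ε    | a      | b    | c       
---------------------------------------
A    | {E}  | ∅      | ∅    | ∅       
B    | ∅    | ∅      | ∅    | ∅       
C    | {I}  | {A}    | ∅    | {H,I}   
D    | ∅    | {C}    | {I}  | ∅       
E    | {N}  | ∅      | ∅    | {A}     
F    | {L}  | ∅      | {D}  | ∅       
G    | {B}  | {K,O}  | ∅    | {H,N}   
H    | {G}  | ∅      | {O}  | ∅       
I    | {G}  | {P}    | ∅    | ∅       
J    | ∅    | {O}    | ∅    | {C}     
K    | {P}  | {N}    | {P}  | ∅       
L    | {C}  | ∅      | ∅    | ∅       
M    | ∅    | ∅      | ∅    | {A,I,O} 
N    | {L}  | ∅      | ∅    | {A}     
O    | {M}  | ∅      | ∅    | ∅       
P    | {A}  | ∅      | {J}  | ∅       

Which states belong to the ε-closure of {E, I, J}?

Start with {E, I, J}.
From E via ε: add N.
From I via ε: add G.
From G via ε: add B.
From N via ε: add L.
From L via ε: add C.
No new states can be added; the closed set is {B, C, E, G, I, J, L, N}.

{B, C, E, G, I, J, L, N}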